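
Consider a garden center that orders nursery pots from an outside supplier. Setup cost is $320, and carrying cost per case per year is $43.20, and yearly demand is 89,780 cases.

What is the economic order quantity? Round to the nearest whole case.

1,153 cases

Optimal lot size Q* = (2 × 89,780 × $320 / $43.2)^½ ≈ 1,153.29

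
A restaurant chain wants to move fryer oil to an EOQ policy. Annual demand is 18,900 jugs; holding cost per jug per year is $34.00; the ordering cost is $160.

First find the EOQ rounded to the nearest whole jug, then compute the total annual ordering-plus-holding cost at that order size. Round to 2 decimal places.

2DS/H = 2·18,900·160/34 = 177,882.35
EOQ = √177,882.35 ≈ 421.76 → Q = 422 jugs
Ordering: D/Q × S = 18,900/422 × $160 = $7,165.88
Holding:  Q/2 × H = 422/2 × $34 = $7,174.00
Total = $7,165.88 + $7,174.00 = $14,339.88

$14,339.88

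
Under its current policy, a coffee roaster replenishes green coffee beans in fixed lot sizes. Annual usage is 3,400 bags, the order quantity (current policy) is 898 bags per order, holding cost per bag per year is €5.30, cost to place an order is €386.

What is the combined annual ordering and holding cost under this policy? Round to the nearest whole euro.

Ordering: D/Q × S = 3,400/898 × €386 = €1,461.47
Holding:  Q/2 × H = 898/2 × €5.3 = €2,379.70
Total = €1,461.47 + €2,379.70 = €3,841.17

€3,841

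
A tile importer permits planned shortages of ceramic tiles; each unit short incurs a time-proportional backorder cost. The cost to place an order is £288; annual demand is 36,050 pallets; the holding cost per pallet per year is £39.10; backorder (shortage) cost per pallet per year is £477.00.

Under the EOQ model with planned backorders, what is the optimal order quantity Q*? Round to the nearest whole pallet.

758 pallets

Q* = √(2DS/H) · √((H + b)/b)
   = √(2 × 36,050 × 288 / 39.1) · √((39.1 + 477) / 477)
   = 728.745 × 1.0402 ≈ 758.02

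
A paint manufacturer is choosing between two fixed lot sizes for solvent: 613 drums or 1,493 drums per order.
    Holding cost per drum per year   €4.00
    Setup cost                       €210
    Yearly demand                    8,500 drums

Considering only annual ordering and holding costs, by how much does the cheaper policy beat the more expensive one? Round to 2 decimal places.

€43.67

Annual cost at Q: ordering D·S/Q plus holding Q·H/2.
TC(613) = (8,500/613)×210 + (613/2)×4 = €4,137.91
TC(1,493) = (8,500/1,493)×210 + (1,493/2)×4 = €4,181.58
|ΔTC| = |€4,137.91 − €4,181.58| = €43.67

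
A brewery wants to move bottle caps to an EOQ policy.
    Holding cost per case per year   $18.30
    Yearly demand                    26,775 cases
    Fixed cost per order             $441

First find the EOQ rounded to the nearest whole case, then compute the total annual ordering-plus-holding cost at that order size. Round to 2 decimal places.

$20,788.57

Optimal lot size Q* = (2 × 26,775 × $441 / $18.3)^½ ≈ 1,135.99 → Q = 1,136 cases
Annual ordering cost = (D/Q)·S = (26,775/1,136) × 441 = $10,394.17
Annual holding cost  = (Q/2)·H = (1,136/2) × 18.3 = $10,394.40
Total = $10,394.17 + $10,394.40 = $20,788.57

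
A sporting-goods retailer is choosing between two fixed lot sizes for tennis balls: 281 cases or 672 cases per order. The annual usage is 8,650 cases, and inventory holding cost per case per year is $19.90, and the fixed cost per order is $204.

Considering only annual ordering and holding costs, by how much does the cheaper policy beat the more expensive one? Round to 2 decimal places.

For each Q, cost = (D/Q)·S + (Q/2)·H.
TC(281) = (8,650/281)×204 + (281/2)×19.9 = $9,075.67
TC(672) = (8,650/672)×204 + (672/2)×19.9 = $9,312.29
|ΔTC| = |$9,075.67 − $9,312.29| = $236.63

$236.63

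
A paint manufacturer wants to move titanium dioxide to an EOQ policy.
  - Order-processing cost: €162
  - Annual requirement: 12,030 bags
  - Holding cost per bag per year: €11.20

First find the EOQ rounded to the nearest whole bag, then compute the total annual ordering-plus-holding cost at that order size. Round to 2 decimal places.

Q* = √(2·D·S / H) = √(2·12,030·162 / 11.2) = √348,010.7 ≈ 589.92 → Q = 590 bags
Annual ordering cost = (D/Q)·S = (12,030/590) × 162 = €3,303.15
Annual holding cost  = (Q/2)·H = (590/2) × 11.2 = €3,304.00
Total = €3,303.15 + €3,304.00 = €6,607.15

€6,607.15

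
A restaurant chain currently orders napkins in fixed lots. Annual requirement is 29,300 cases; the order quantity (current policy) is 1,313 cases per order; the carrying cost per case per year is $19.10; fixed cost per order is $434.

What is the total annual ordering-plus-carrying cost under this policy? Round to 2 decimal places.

$22,223.99

Annual ordering cost = (D/Q)·S = (29,300/1,313) × 434 = $9,684.84
Annual holding cost  = (Q/2)·H = (1,313/2) × 19.1 = $12,539.15
Total = $9,684.84 + $12,539.15 = $22,223.99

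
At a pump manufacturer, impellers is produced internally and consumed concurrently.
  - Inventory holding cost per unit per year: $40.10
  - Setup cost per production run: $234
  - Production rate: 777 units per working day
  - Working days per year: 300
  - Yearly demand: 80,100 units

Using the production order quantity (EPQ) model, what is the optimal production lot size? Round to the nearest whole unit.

1,193 units

d = 80,100/300 = 267.0000 units/day;  effective holding cost H(1 − d/p) = 40.1·(1 − 267.0000/777) = 26.32046
Q* = √(2DS / H_eff) = √(2·80,100·234 / 26.32046) ≈ 1,193.42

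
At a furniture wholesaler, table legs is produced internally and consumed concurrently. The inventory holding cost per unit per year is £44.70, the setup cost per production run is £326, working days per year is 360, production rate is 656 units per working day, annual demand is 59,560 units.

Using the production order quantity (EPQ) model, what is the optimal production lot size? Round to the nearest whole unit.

1,078 units

Daily demand d = 59,560/360 = 165.444; p = 656; 1 − d/p = 0.74780
EPQ = √(2DS / (H(1 − d/p)))
    = √(2 × 59,560 × 326 / (44.7 × 0.74780)) ≈ 1,077.84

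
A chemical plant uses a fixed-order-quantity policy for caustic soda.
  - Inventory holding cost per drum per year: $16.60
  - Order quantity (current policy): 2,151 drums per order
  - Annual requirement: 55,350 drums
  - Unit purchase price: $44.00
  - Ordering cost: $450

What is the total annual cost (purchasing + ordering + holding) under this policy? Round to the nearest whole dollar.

Annual ordering cost = (D/Q)·S = (55,350/2,151) × 450 = $11,579.50
Annual holding cost  = (Q/2)·H = (2,151/2) × 16.6 = $17,853.30
Purchase cost = D·C = 55,350 × 44 = $2,435,400.00
Total = $11,579.50 + $17,853.30 + $2,435,400.00 = $2,464,832.80

$2,464,833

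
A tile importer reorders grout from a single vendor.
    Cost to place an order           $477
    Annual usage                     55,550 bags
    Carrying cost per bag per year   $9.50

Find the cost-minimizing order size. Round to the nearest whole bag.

2,362 bags

Optimal lot size Q* = (2 × 55,550 × $477 / $9.5)^½ ≈ 2,361.86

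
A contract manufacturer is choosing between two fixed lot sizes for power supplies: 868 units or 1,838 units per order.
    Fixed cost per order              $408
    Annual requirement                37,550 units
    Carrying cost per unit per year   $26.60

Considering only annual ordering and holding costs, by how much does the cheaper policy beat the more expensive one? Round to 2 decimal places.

$3,586.13

Annual cost at Q: ordering D·S/Q plus holding Q·H/2.
TC(868) = (37,550/868)×408 + (868/2)×26.6 = $29,194.63
TC(1,838) = (37,550/1,838)×408 + (1,838/2)×26.6 = $32,780.76
Cheaper: Q = 868.  Difference = $3,586.13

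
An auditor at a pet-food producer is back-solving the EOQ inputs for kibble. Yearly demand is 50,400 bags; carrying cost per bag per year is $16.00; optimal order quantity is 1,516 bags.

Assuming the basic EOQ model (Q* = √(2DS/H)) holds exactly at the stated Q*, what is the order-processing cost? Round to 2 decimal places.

From Q* = √(2DS/H) ⇒ Q*² = 2DS/H.
S = Q²H / (2D) = 1,516² × 16 / (2 × 50,400) = 364.8025

$364.80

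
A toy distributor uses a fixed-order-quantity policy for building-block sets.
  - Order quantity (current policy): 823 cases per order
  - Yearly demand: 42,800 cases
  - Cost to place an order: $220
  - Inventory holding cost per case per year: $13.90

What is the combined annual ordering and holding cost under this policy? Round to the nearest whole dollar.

Annual ordering cost = (D/Q)·S = (42,800/823) × 220 = $11,441.07
Annual holding cost  = (Q/2)·H = (823/2) × 13.9 = $5,719.85
Total = $11,441.07 + $5,719.85 = $17,160.92

$17,161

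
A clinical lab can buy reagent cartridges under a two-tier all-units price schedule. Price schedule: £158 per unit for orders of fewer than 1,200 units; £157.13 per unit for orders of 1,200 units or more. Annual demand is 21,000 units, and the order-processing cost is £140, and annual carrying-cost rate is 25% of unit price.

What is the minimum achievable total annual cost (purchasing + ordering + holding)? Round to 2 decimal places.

H₁ = 25%×£158 = £39.5000;  H₂ = 25%×£157.13 = £39.2825
EOQ₁ = √(2×21,000×140/39.5000) = 385.82  (< 1,200, feasible at tier 1)
EOQ₂ = √(2×21,000×140/39.2825) = 386.89  (< 1,200 → use Q = 1,200 at tier-2 price)
TC(tier 1 (EOQ₁), Q≈385.8) = £3,333,240.08
TC(tier 2, Q≈1,200.0) = £3,325,749.50
Minimum at tier 2: £3,325,749.50

£3,325,749.50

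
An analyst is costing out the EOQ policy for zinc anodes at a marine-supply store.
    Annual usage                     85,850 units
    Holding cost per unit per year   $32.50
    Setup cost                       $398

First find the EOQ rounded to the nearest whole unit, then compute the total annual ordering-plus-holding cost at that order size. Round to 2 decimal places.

$47,126.84

EOQ = √(2DS/H) = √(2 × 85,850 × 398 / 32.5)
    = √(2,102,664.62) ≈ 1,450.06 → Q = 1,450 units
Orders/yr = 85,850/1,450 = 59.207; ordering cost = 59.207 × $398 = $23,564.34
Average inventory = 1,450/2 = 725; holding cost = 725 × $32.5 = $23,562.50
Total = $23,564.34 + $23,562.50 = $47,126.84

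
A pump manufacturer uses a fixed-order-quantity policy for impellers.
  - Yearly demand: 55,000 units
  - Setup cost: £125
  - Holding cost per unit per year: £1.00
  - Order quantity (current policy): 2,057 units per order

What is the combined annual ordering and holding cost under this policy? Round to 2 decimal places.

£4,370.75

Orders/yr = 55,000/2,057 = 26.738; ordering cost = 26.738 × £125 = £3,342.25
Average inventory = 2,057/2 = 1028.5; holding cost = 1028.5 × £1 = £1,028.50
Total = £3,342.25 + £1,028.50 = £4,370.75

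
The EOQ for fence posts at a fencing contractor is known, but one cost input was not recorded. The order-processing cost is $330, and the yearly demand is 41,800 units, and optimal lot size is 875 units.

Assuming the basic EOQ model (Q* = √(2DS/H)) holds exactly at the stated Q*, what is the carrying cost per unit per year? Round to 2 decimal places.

$36.03

Since Q* = (2DS/H)^½, squaring gives Q*²·H = 2DS.
H = 2DS / Q² = 2 × 41,800 × 330 / 875² = 36.0333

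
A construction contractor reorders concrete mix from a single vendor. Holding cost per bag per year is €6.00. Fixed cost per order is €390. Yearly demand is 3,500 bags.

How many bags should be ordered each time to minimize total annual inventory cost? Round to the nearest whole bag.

675 bags

Optimal lot size Q* = (2 × 3,500 × €390 / €6)^½ ≈ 674.54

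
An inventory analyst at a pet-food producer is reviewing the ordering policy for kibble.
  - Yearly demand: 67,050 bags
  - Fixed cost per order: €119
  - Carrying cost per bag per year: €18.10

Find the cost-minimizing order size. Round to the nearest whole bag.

939 bags

EOQ = √(2DS/H) = √(2 × 67,050 × 119 / 18.1)
    = √(881,651.93) ≈ 938.96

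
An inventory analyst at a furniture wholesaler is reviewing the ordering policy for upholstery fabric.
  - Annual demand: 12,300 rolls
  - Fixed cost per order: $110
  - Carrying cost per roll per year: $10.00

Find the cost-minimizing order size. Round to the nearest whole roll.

2DS/H = 2·12,300·110/10 = 270,600.00
EOQ = √270,600.00 ≈ 520.19

520 rolls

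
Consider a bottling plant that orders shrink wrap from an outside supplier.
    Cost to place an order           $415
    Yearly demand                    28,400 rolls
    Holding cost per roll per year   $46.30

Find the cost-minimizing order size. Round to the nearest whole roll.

714 rolls

Q* = √(2·D·S / H) = √(2·28,400·415 / 46.3) = √509,114.5 ≈ 713.52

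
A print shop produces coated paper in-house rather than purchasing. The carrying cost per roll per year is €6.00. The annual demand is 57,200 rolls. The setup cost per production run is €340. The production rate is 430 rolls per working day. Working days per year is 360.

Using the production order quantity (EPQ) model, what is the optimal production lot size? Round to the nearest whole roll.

3,207 rolls

Daily demand d = 57,200/360 = 158.889; p = 430; 1 − d/p = 0.63049
EPQ = √(2DS / (H(1 − d/p)))
    = √(2 × 57,200 × 340 / (6 × 0.63049)) ≈ 3,206.55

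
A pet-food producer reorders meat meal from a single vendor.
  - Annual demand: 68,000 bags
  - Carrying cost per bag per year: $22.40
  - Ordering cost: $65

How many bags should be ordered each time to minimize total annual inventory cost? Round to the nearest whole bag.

628 bags

2DS/H = 2·68,000·65/22.4 = 394,642.86
EOQ = √394,642.86 ≈ 628.21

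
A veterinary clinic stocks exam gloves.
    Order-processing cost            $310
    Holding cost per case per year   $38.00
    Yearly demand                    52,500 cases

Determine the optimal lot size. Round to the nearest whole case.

Q* = √(2·D·S / H) = √(2·52,500·310 / 38) = √856,578.9 ≈ 925.52

926 cases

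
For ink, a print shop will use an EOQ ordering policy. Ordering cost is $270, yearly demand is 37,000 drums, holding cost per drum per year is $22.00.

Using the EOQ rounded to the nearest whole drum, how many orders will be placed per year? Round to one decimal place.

EOQ = √(2DS/H) = √(2 × 37,000 × 270 / 22)
    = √(908,181.82) ≈ 952.99 → Q = 953
Orders per year = D/Q = 37,000 / 953 = 38.825

38.8 orders per year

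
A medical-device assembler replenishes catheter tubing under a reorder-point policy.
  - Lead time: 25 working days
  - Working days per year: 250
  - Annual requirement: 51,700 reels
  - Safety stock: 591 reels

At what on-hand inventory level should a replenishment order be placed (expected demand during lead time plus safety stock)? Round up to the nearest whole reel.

Daily demand d = 51,700 / 250 = 206.800 reels/day
Demand during lead time = 206.800 × 25 = 5,170.00
Reorder point = 5,170.00 + 591 = 5,761.00 → round up

5,761 reels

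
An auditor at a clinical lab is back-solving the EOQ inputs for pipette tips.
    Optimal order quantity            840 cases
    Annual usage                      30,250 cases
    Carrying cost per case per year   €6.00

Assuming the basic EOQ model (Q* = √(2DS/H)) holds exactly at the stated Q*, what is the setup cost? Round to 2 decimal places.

€69.98

From Q* = √(2DS/H) ⇒ Q*² = 2DS/H.
S = Q²H / (2D) = 840² × 6 / (2 × 30,250) = 69.9769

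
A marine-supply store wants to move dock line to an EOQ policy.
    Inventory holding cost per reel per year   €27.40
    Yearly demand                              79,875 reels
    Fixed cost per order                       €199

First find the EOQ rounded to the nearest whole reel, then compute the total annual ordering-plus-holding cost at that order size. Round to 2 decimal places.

€29,513.60

2DS/H = 2·79,875·199/27.4 = 1,160,228.10
EOQ = √1,160,228.10 ≈ 1,077.14 → Q = 1,077 reels
Ordering: D/Q × S = 79,875/1,077 × €199 = €14,758.70
Holding:  Q/2 × H = 1,077/2 × €27.4 = €14,754.90
Total = €14,758.70 + €14,754.90 = €29,513.60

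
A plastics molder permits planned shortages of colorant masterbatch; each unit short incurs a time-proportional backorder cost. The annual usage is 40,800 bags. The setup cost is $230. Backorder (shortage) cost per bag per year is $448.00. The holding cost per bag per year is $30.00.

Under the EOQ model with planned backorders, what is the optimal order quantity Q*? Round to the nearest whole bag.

817 bags

Q* = √(2DS/H) · √((H + b)/b)
   = √(2 × 40,800 × 230 / 30) · √((30 + 448) / 448)
   = 790.949 × 1.0329 ≈ 817.00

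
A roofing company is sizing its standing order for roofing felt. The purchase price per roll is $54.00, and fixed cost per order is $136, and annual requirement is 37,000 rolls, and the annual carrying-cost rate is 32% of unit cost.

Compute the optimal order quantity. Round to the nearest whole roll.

763 rolls

Holding cost per roll per year: H = 32% × $54 = $17.2800
EOQ = √(2DS/H) = √(2 × 37,000 × 136 / 17.28)
    = √(582,407.41) ≈ 763.16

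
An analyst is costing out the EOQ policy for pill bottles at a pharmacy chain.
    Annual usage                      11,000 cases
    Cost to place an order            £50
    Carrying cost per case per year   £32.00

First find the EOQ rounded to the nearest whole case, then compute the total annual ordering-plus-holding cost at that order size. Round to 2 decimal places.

£5,932.97

Optimal lot size Q* = (2 × 11,000 × £50 / £32)^½ ≈ 185.40 → Q = 185 cases
Annual ordering cost = (D/Q)·S = (11,000/185) × 50 = £2,972.97
Annual holding cost  = (Q/2)·H = (185/2) × 32 = £2,960.00
Total = £2,972.97 + £2,960.00 = £5,932.97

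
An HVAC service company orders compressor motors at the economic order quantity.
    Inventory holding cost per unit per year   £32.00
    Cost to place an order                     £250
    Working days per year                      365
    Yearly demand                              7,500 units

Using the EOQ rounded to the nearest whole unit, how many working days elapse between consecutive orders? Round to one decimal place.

2DS/H = 2·7,500·250/32 = 117,187.50
EOQ = √117,187.50 ≈ 342.33 → Q = 342 units
T = Q/D × 365 days = 342/7,500 × 365 = 16.644 days

16.6 days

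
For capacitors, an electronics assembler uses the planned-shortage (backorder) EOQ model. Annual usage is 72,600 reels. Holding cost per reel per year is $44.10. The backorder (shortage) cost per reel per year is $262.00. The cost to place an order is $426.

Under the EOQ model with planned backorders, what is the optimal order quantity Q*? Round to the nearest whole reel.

Basic EOQ = √(2·72,600·426/44.1) = 1,184.319
Backorder adjustment √((H+b)/b) = √((44.1+262)/262) = 1.0809
Q* = 1,184.319 × 1.0809 ≈ 1,280.12

1,280 reels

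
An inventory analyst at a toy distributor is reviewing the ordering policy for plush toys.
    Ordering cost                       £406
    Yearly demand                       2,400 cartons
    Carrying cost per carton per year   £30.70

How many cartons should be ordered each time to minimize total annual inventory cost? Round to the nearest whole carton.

Optimal lot size Q* = (2 × 2,400 × £406 / £30.7)^½ ≈ 251.95

252 cartons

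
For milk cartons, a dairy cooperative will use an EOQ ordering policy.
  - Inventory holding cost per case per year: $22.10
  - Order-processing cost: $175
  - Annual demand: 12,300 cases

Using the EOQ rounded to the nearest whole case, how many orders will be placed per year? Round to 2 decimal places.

Q* = √(2·D·S / H) = √(2·12,300·175 / 22.1) = √194,796.4 ≈ 441.36 → Q = 441
N = D/Q = 12,300/441 ≈ 27.891 orders/yr

27.89 orders per year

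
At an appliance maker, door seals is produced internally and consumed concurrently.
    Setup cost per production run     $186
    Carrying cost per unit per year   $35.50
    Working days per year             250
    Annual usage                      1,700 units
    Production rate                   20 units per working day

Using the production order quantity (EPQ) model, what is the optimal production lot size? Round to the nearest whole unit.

Daily demand d = 1,700/250 = 6.800; p = 20; 1 − d/p = 0.66000
EPQ = √(2DS / (H(1 − d/p)))
    = √(2 × 1,700 × 186 / (35.5 × 0.66000)) ≈ 164.29

164 units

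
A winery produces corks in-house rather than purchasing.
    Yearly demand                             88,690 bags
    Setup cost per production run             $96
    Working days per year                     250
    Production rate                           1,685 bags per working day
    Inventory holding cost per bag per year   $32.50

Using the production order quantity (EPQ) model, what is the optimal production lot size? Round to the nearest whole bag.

Daily demand d = 88,690/250 = 354.760; p = 1685; 1 − d/p = 0.78946
EPQ = √(2DS / (H(1 − d/p)))
    = √(2 × 88,690 × 96 / (32.5 × 0.78946)) ≈ 814.67

815 bags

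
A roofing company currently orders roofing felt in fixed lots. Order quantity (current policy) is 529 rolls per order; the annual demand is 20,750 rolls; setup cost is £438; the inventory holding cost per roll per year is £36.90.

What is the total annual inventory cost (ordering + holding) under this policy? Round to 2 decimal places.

Annual ordering cost = (D/Q)·S = (20,750/529) × 438 = £17,180.53
Annual holding cost  = (Q/2)·H = (529/2) × 36.9 = £9,760.05
Total = £17,180.53 + £9,760.05 = £26,940.58

£26,940.58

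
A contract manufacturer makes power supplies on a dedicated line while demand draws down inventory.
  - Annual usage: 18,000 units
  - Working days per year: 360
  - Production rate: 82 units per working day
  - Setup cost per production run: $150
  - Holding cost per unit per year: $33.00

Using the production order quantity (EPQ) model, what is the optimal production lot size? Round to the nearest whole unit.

648 units

d = 18,000/360 = 50.0000 units/day;  effective holding cost H(1 − d/p) = 33·(1 − 50.0000/82) = 12.87805
Q* = √(2DS / H_eff) = √(2·18,000·150 / 12.87805) ≈ 647.55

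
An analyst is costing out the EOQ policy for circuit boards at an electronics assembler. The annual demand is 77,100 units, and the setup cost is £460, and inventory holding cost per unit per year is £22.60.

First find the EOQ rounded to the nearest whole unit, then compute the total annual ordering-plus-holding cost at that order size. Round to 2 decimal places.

£40,038.27

EOQ = √(2DS/H) = √(2 × 77,100 × 460 / 22.6)
    = √(3,138,584.07) ≈ 1,771.60 → Q = 1,772 units
Annual ordering cost = (D/Q)·S = (77,100/1,772) × 460 = £20,014.67
Annual holding cost  = (Q/2)·H = (1,772/2) × 22.6 = £20,023.60
Total = £20,014.67 + £20,023.60 = £40,038.27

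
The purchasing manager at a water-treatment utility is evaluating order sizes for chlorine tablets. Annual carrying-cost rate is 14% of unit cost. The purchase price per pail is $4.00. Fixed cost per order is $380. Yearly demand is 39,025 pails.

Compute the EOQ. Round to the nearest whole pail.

7,278 pails

Carrying cost H = $4 × 14% = $0.5600/pail/yr
2DS/H = 2·39,025·380/0.56 = 52,962,500.00
EOQ = √52,962,500.00 ≈ 7,277.53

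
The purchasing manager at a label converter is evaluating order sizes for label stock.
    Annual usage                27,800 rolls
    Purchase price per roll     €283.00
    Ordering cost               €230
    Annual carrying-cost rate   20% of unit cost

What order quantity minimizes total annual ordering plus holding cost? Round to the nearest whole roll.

475 rolls

Holding cost per roll per year: H = 20% × €283 = €56.6000
Q* = √(2·D·S / H) = √(2·27,800·230 / 56.6) = √225,936.4 ≈ 475.33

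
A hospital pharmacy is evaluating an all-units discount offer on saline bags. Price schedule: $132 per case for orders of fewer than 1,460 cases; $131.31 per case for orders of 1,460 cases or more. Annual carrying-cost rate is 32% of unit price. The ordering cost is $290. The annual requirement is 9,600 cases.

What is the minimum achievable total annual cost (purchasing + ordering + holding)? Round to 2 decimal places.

H₁ = 32%×$132 = $42.2400;  H₂ = 32%×$131.31 = $42.0192
EOQ₁ = √(2×9,600×290/42.2400) = 363.07  (< 1,460, feasible at tier 1)
EOQ₂ = √(2×9,600×290/42.0192) = 364.02  (< 1,460 → use Q = 1,460 at tier-2 price)
TC(tier 1 (EOQ₁), Q≈363.1) = $1,282,535.98
TC(tier 2, Q≈1,460.0) = $1,293,156.87
Minimum at tier 1 (EOQ₁): $1,282,535.98

$1,282,535.98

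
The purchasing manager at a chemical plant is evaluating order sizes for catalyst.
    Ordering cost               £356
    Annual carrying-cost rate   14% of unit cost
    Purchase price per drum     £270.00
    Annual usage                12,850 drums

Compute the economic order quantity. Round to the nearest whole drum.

492 drums

Carrying cost H = £270 × 14% = £37.8000/drum/yr
Q* = √(2·D·S / H) = √(2·12,850·356 / 37.8) = √242,042.3 ≈ 491.98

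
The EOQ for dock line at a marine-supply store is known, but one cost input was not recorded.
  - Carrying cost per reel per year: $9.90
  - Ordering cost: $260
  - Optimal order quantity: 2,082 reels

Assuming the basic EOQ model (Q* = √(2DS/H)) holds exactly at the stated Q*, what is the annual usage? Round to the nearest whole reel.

82,526 reels per year

EOQ relation: Q² = 2DS/H, so rearrange for the unknown.
D = Q²H / (2S) = 2,082² × 9.9 / (2 × 260) = 82,526.48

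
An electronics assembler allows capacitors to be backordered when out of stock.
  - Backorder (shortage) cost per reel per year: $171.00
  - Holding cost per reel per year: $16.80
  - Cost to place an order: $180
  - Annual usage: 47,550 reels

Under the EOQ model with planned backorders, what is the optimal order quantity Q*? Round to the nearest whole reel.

Basic EOQ = √(2·47,550·180/16.8) = 1,009.420
Backorder adjustment √((H+b)/b) = √((16.8+171)/171) = 1.0480
Q* = 1,009.420 × 1.0480 ≈ 1,057.84

1,058 reels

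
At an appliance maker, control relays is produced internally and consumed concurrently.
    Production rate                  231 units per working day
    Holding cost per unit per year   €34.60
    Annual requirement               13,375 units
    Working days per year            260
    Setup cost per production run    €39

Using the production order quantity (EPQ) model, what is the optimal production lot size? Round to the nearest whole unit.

d = 13,375/260 = 51.4423 units/day;  effective holding cost H(1 − d/p) = 34.6·(1 − 51.4423/231) = 26.89479
Q* = √(2DS / H_eff) = √(2·13,375·39 / 26.89479) ≈ 196.95

197 units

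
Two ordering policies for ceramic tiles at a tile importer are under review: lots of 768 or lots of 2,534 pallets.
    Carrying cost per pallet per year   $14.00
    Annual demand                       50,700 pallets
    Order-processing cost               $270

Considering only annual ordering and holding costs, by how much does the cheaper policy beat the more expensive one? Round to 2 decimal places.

Annual cost at Q: ordering D·S/Q plus holding Q·H/2.
TC(768) = (50,700/768)×270 + (768/2)×14 = $23,200.22
TC(2,534) = (50,700/2,534)×270 + (2,534/2)×14 = $23,140.13
Cheaper: Q = 2,534.  Difference = $60.09

$60.09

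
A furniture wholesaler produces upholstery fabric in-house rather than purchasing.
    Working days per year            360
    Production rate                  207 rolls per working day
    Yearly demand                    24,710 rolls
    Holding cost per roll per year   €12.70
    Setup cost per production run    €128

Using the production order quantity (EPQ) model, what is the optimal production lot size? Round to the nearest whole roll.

Daily demand d = 24,710/360 = 68.639; p = 207; 1 − d/p = 0.66841
EPQ = √(2DS / (H(1 − d/p)))
    = √(2 × 24,710 × 128 / (12.7 × 0.66841)) ≈ 863.24

863 rolls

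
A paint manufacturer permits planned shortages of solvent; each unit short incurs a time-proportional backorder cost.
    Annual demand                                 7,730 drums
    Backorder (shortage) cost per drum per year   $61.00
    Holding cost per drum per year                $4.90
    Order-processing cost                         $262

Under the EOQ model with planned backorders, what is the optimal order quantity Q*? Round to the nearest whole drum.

945 drums

Basic EOQ = √(2·7,730·262/4.9) = 909.196
Backorder adjustment √((H+b)/b) = √((4.9+61)/61) = 1.0394
Q* = 909.196 × 1.0394 ≈ 945.01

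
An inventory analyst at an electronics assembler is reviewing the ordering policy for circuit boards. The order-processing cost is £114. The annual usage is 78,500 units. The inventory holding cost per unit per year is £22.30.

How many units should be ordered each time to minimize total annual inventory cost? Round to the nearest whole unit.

896 units

Q* = √(2·D·S / H) = √(2·78,500·114 / 22.3) = √802,600.9 ≈ 895.88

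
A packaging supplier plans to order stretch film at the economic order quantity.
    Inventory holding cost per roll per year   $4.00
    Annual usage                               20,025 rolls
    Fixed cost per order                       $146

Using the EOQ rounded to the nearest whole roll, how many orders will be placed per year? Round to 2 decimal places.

16.56 orders per year

EOQ = √(2DS/H) = √(2 × 20,025 × 146 / 4)
    = √(1,461,825.00) ≈ 1,209.06 → Q = 1,209
Orders per year = D/Q = 20,025 / 1,209 = 16.563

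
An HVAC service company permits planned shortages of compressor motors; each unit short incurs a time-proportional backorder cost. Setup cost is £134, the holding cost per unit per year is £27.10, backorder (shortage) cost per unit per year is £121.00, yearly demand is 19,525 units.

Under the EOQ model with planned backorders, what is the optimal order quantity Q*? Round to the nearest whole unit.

Q* = √(2DS/H) · √((H + b)/b)
   = √(2 × 19,525 × 134 / 27.1) · √((27.1 + 121) / 121)
   = 439.418 × 1.1063 ≈ 486.14

486 units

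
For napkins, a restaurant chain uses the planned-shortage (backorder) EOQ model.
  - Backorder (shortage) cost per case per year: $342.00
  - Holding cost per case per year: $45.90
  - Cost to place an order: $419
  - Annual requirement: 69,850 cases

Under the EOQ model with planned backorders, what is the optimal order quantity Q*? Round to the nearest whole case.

Basic EOQ = √(2·69,850·419/45.9) = 1,129.273
Backorder adjustment √((H+b)/b) = √((45.9+342)/342) = 1.0650
Q* = 1,129.273 × 1.0650 ≈ 1,202.67

1,203 cases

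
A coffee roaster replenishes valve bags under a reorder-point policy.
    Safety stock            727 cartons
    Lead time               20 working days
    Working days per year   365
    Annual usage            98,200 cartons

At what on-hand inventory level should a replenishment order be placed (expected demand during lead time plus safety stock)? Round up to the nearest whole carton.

6,108 cartons

Daily demand d = 98,200 / 365 = 269.041 cartons/day
Demand during lead time = 269.041 × 20 = 5,380.82
Reorder point = 5,380.82 + 727 = 6,107.82 → round up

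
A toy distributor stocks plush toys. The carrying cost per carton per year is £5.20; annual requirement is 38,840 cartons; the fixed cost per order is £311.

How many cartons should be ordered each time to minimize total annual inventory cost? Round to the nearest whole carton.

2DS/H = 2·38,840·311/5.2 = 4,645,861.54
EOQ = √4,645,861.54 ≈ 2,155.43

2,155 cartons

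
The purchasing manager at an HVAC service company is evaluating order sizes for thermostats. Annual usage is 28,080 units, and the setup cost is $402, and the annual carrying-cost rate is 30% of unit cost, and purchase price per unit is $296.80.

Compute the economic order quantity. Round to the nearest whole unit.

Holding cost per unit per year: H = 30% × $296.8 = $89.0400
Optimal lot size Q* = (2 × 28,080 × $402 / $89.04)^½ ≈ 503.54

504 units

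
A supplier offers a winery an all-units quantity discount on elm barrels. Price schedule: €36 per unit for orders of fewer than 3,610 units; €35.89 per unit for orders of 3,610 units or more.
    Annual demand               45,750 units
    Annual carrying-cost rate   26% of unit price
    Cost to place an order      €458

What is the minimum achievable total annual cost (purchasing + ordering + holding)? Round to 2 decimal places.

H₁ = 26%×€36 = €9.3600;  H₂ = 26%×€35.89 = €9.3314
EOQ₁ = √(2×45,750×458/9.3600) = 2,115.95  (< 3,610, feasible at tier 1)
EOQ₂ = √(2×45,750×458/9.3314) = 2,119.19  (< 3,610 → use Q = 3,610 at tier-2 price)
TC(tier 1 (EOQ₁), Q≈2,115.9) = €1,666,805.29
TC(tier 2, Q≈3,610.0) = €1,664,614.97
Minimum at tier 2: €1,664,614.97

€1,664,614.97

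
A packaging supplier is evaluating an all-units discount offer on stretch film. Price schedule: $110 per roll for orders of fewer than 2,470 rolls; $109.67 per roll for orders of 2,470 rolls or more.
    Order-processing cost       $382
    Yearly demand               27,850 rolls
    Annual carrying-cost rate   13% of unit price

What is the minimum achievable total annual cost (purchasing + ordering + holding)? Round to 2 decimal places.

$3,076,224.18

H₁ = 13%×$110 = $14.3000;  H₂ = 13%×$109.67 = $14.2571
EOQ₁ = √(2×27,850×382/14.3000) = 1,219.81  (< 2,470, feasible at tier 1)
EOQ₂ = √(2×27,850×382/14.2571) = 1,221.64  (< 2,470 → use Q = 2,470 at tier-2 price)
TC(tier 1 (EOQ₁), Q≈1,219.8) = $3,080,943.25
TC(tier 2, Q≈2,470.0) = $3,076,224.18
Minimum at tier 2: $3,076,224.18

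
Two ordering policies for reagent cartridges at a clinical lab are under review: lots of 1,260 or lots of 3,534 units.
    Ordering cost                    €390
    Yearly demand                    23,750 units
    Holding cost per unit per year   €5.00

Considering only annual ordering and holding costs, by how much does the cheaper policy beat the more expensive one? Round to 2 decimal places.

€954.78

TC(Q) = (D/Q)S + (Q/2)H
TC(1,260) = (23,750/1,260)×390 + (1,260/2)×5 = €10,501.19
TC(3,534) = (23,750/3,534)×390 + (3,534/2)×5 = €11,455.97
Cheaper: Q = 1,260.  Difference = €954.78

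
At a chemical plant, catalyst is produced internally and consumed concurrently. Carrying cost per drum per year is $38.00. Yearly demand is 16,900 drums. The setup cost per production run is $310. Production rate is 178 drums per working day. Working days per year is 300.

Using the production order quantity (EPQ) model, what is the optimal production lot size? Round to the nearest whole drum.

635 drums

d = 16,900/300 = 56.3333 drums/day;  effective holding cost H(1 − d/p) = 38·(1 − 56.3333/178) = 25.97378
Q* = √(2DS / H_eff) = √(2·16,900·310 / 25.97378) ≈ 635.14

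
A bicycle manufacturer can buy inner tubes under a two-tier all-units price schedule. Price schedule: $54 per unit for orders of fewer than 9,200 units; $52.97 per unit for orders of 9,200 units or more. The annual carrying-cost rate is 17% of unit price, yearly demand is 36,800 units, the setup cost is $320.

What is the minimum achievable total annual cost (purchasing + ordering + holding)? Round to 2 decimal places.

$1,991,998.54

H₁ = 17%×$54 = $9.1800;  H₂ = 17%×$52.97 = $9.0049
EOQ₁ = √(2×36,800×320/9.1800) = 1,601.74  (< 9,200, feasible at tier 1)
EOQ₂ = √(2×36,800×320/9.0049) = 1,617.24  (< 9,200 → use Q = 9,200 at tier-2 price)
TC(tier 1 (EOQ₁), Q≈1,601.7) = $2,001,903.99
TC(tier 2, Q≈9,200.0) = $1,991,998.54
Minimum at tier 2: $1,991,998.54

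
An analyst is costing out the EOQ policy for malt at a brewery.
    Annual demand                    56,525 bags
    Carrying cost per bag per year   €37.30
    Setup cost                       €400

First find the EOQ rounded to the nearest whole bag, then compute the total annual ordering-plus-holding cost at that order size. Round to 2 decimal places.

Optimal lot size Q* = (2 × 56,525 × €400 / €37.3)^½ ≈ 1,101.06 → Q = 1,101 bags
Orders/yr = 56,525/1,101 = 51.340; ordering cost = 51.340 × €400 = €20,535.88
Average inventory = 1,101/2 = 550.5; holding cost = 550.5 × €37.3 = €20,533.65
Total = €20,535.88 + €20,533.65 = €41,069.53

€41,069.53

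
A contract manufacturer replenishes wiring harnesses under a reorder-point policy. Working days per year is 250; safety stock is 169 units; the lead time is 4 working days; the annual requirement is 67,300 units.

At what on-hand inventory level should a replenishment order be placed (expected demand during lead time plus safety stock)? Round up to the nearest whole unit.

Daily demand d = 67,300 / 250 = 269.200 units/day
Demand during lead time = 269.200 × 4 = 1,076.80
Reorder point = 1,076.80 + 169 = 1,245.80 → round up

1,246 units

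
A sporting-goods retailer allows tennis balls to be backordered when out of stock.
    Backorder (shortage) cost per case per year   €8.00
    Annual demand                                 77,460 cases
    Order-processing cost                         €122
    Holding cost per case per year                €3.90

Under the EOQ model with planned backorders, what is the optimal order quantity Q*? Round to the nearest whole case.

2,685 cases

Basic EOQ = √(2·77,460·122/3.9) = 2,201.412
Backorder adjustment √((H+b)/b) = √((3.9+8)/8) = 1.2196
Q* = 2,201.412 × 1.2196 ≈ 2,684.91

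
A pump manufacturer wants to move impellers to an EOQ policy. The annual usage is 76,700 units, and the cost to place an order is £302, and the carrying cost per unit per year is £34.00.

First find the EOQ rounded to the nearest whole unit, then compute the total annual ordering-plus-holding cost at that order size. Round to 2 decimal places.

£39,687.67

Optimal lot size Q* = (2 × 76,700 × £302 / £34)^½ ≈ 1,167.28 → Q = 1,167 units
Annual ordering cost = (D/Q)·S = (76,700/1,167) × 302 = £19,848.67
Annual holding cost  = (Q/2)·H = (1,167/2) × 34 = £19,839.00
Total = £19,848.67 + £19,839.00 = £39,687.67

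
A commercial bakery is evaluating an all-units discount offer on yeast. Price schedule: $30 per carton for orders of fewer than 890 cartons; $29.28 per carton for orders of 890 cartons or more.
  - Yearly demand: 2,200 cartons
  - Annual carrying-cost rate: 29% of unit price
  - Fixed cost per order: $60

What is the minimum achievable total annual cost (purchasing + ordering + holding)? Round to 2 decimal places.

H₁ = 29%×$30 = $8.7000;  H₂ = 29%×$29.28 = $8.4912
EOQ₁ = √(2×2,200×60/8.7000) = 174.20  (< 890, feasible at tier 1)
EOQ₂ = √(2×2,200×60/8.4912) = 176.33  (< 890 → use Q = 890 at tier-2 price)
TC(tier 1 (EOQ₁), Q≈174.2) = $67,515.52
TC(tier 2, Q≈890.0) = $68,342.90
Minimum at tier 1 (EOQ₁): $67,515.52

$67,515.52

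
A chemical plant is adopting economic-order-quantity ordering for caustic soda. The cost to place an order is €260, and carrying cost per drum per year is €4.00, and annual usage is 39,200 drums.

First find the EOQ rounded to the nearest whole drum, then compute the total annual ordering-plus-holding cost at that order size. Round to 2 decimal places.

Q* = √(2·D·S / H) = √(2·39,200·260 / 4) = √5,096,000.0 ≈ 2,257.43 → Q = 2,257 drums
Annual ordering cost = (D/Q)·S = (39,200/2,257) × 260 = €4,515.73
Annual holding cost  = (Q/2)·H = (2,257/2) × 4 = €4,514.00
Total = €4,515.73 + €4,514.00 = €9,029.73

€9,029.73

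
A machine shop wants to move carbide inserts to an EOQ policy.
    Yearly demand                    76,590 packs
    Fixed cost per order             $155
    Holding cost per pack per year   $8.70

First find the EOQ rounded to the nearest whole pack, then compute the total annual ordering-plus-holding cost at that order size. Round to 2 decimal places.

Optimal lot size Q* = (2 × 76,590 × $155 / $8.7)^½ ≈ 1,651.99 → Q = 1,652 packs
Orders/yr = 76,590/1,652 = 46.362; ordering cost = 46.362 × $155 = $7,186.11
Average inventory = 1,652/2 = 826; holding cost = 826 × $8.7 = $7,186.20
Total = $7,186.11 + $7,186.20 = $14,372.31

$14,372.31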